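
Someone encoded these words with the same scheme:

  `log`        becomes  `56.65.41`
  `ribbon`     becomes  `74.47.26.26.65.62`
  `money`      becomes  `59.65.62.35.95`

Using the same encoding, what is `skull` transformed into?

77.53.83.56.56

l(#12)→56 and o(#15)→65: differences scale by 3, so n = 3·pos + 20. With a=1..z=26, the number is 3·pos + 20.
Applying it to skull: s=19→77, k=11→53, u=21→83, l=12→56, l=12→56.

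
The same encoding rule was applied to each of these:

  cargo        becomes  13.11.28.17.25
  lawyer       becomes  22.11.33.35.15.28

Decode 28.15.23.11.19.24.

remain

Letters become their 1-based position plus 10 (so a→11, b→12, …).
Decoding 28.15.23.11.19.24: 28→(28−10)÷1=18=r, 15→(15−10)÷1=5=e, 23→(23−10)÷1=13=m, 11→(11−10)÷1=1=a, 19→(19−10)÷1=9=i, 24→(24−10)÷1=14=n.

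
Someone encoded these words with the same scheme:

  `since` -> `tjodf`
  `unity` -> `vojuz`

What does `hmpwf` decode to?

glove

Compare letters: s→t is +1, i→j is +1, n→o is +1 — a constant shift. It's a constant shift of +1 (ROT1).
Undoing it on hmpwf: h−1=g, m−1=l, p−1=o, w−1=v, f−1=e.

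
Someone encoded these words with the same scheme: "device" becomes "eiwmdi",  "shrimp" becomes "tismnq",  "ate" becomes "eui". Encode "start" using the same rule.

Vowels shift forward by 4 and consonants shift forward by 1.
On start: s(cons)+1=t, t(cons)+1=u, a(vowel)+4=e, r(cons)+1=s, t(cons)+1=u.

tuesu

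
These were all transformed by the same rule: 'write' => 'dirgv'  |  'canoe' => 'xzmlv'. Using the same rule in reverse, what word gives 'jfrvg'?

Each pair mirrors across the alphabet (w↔d, r↔i, i↔r): positions sum to 25. Each letter is replaced by its mirror in the alphabet: a↔z, b↔y, c↔x, and so on (the Atbash cipher).
Undoing it on jfrvg: j↔q, f↔u, r↔i, v↔e, g↔t.

quiet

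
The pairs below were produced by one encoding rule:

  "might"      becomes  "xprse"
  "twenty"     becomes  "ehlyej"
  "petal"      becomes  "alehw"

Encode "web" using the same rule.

Vowels shift forward by 7 and consonants shift forward by 11.
On web: w(cons)+11=h, e(vowel)+7=l, b(cons)+11=m.

hlm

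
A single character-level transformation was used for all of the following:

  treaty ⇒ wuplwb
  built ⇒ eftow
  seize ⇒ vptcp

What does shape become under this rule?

The rule splits by letter class: vowels +11, consonants +3.
Applying it to shape: s(cons)+3=v, h(cons)+3=k, a(vowel)+11=l, p(cons)+3=s, e(vowel)+11=p.

vklsp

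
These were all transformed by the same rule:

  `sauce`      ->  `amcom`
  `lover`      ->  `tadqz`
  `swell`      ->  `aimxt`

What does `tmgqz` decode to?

Shifts by position in sauce: pos 0: s→a (+8), pos 1: a→m (+12), pos 2: u→c (+8), pos 3: c→o (+12) — repeating every 2. It's a Vigenère-style cipher with numeric key [8,12]: position i shifts by key[i mod 2].
Decoding tmgqz: t−8=l, m−12=a, g−8=y, q−12=e, z−8=r.

layer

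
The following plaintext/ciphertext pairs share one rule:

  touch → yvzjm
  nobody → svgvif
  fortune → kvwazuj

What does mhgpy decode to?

Shifts by position in touch: pos 0: t→y (+5), pos 1: o→v (+7), pos 2: u→z (+5), pos 3: c→j (+7) — repeating every 2. It's a Vigenère-style cipher with numeric key [5,7]: position i shifts by key[i mod 2].
Reversing it on mhgpy: m−5=h, h−7=a, g−5=b, p−7=i, y−5=t.

habit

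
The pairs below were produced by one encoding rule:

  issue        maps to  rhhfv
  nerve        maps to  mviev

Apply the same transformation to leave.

ovzev

Each letter is replaced by its mirror in the alphabet: a↔z, b↔y, c↔x, and so on (the Atbash cipher).
Applying it to leave: l↔o, e↔v, a↔z, v↔e, e↔v.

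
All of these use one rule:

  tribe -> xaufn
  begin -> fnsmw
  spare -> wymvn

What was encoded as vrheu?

The shifts repeat in a cycle of length 3: positions 0,1,… shift by +4, +9, +12, then the pattern repeats.
Reversing it on vrheu: v−4=r, r−9=i, h−12=v, e−4=a, u−9=l.

rival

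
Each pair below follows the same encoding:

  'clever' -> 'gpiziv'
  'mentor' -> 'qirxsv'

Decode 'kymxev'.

guitar

Compare letters: c→g is +4, l→p is +4, e→i is +4 — a constant shift. Each letter is shifted forward by 4 in the alphabet (a Caesar shift of +4).
Undoing it on kymxev: k−4=g, y−4=u, m−4=i, x−4=t, e−4=a, v−4=r.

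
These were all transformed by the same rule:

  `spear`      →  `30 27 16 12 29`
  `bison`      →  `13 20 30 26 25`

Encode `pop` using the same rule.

27 26 27

s is letter #19 and maps to 30: an offset of 11. The number is (letter's place in the alphabet, a=1) + 11.
Applying it to pop: p=16→27, o=15→26, p=16→27.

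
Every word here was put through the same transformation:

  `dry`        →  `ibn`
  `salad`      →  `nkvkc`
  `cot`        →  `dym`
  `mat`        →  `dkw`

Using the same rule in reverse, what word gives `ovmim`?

cycle

The output letters match the input read backwards, each shifted +10: dry reversed is yrd. Read the word backwards and shift each letter +10.
Reversing it on ovmim: shift back: o−10=e, v−10=l, m−10=c, i−10=y, m−10=c → elcyc; then reverse → cycle.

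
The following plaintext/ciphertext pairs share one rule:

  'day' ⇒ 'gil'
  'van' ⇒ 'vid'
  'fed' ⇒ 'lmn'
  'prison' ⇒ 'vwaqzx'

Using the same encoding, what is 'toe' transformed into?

The output letters match the input read backwards, each shifted +8: day reversed is yad. Read the word backwards and shift each letter +8.
On toe: reverse → eot; then shift: e+8=m, o+8=w, t+8=b.

mwb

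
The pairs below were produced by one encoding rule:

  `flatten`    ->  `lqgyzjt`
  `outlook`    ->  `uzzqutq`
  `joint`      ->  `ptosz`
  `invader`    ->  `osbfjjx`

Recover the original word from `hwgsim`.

branch

Shifts by position in flatten: pos 0: f→l (+6), pos 1: l→q (+5), pos 2: a→g (+6), pos 3: t→y (+5) — repeating every 2. The shifts repeat in a cycle of length 2: positions 0,1,… shift by +6, +5, then the pattern repeats.
Decoding hwgsim: h−6=b, w−5=r, g−6=a, s−5=n, i−6=c, m−5=h.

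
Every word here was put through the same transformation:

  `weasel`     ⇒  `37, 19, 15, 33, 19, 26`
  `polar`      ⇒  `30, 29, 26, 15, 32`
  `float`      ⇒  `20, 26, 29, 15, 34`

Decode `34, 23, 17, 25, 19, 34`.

w is letter #23 and maps to 37: an offset of 14. Letters become their 1-based position plus 14 (so a→15, b→16, …).
Reversing it on 34, 23, 17, 25, 19, 34: 34→(34−14)÷1=20=t, 23→(23−14)÷1=9=i, 17→(17−14)÷1=3=c, 25→(25−14)÷1=11=k, 19→(19−14)÷1=5=e, 34→(34−14)÷1=20=t.

ticket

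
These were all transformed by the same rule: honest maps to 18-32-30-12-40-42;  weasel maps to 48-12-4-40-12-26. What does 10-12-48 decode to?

dew

h(#8)→18 and o(#15)→32: differences scale by 2, so n = 2·pos + 2. With a=1..z=26, the number is 2·pos + 2.
Reversing it on 10-12-48: 10→(10−2)÷2=4=d, 12→(12−2)÷2=5=e, 48→(48−2)÷2=23=w.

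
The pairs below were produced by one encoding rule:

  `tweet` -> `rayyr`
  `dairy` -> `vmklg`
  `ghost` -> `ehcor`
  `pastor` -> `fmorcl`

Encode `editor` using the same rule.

t(19)→r(17) and w(22)→a(0) fit y≡3x+12 (mod 26); the inverse of 3 mod 26 is 9. Treating letters as 0–25, the rule is x ↦ 3x + 12 (mod 26).
On editor: e(4)→3·4+12≡24=y; d(3)→3·3+12≡21=v; i(8)→3·8+12≡10=k; t(19)→3·19+12≡17=r; o(14)→3·14+12≡2=c; r(17)→3·17+12≡11=l (all mod 26).

yvkrcl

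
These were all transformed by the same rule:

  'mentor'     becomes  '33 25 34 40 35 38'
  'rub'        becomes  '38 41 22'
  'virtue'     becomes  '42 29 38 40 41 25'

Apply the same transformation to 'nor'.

m is letter #13 and maps to 33: an offset of 20. The number is (letter's place in the alphabet, a=1) + 20.
For nor: n=14→34, o=15→35, r=18→38.

34 35 38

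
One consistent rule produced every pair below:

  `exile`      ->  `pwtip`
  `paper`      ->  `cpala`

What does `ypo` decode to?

The output letters match the input read backwards, each shifted +11: exile reversed is elixe. Two steps: reverse the string, then apply a Caesar shift of +11.
Reversing it on ypo: shift back: y−11=n, p−11=e, o−11=d → ned; then reverse → den.

den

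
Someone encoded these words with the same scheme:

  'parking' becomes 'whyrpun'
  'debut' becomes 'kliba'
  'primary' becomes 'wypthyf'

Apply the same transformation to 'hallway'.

ohssdhf

This is a Caesar cipher with shift 7.
For hallway: h+7=o, a+7=h, l+7=s, l+7=s, w+7=d, a+7=h, y+7=f.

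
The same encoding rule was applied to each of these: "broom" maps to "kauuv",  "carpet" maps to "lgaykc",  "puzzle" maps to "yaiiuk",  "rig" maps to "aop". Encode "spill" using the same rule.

The shift depends on letter class: consonant b→k is +9, but vowel o→u is +6. The rule splits by letter class: vowels +6, consonants +9.
Applying it to spill: s(cons)+9=b, p(cons)+9=y, i(vowel)+6=o, l(cons)+9=u, l(cons)+9=u.

byouu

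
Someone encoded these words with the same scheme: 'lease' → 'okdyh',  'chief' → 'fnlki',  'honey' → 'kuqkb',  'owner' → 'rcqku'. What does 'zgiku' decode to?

wafer

Shifts by position in lease: pos 0: l→o (+3), pos 1: e→k (+6), pos 2: a→d (+3), pos 3: s→y (+6) — repeating every 2. It's a Vigenère-style cipher with numeric key [3,6]: position i shifts by key[i mod 2].
Reversing it on zgiku: z−3=w, g−6=a, i−3=f, k−6=e, u−3=r.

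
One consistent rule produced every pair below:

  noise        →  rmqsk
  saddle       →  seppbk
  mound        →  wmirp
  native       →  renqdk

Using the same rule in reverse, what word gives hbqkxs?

pliers

n(13)→r(17) and o(14)→m(12) fit y≡21x+4 (mod 26); the inverse of 21 mod 26 is 5. Each letter's alphabet position (a=0..z=25) is mapped through 21·x+4 mod 26 — an affine cipher.
Undoing it on hbqkxs: h(7)→5·(7−4)≡15=p; b(1)→5·(1−4)≡11=l; q(16)→5·(16−4)≡8=i; k(10)→5·(10−4)≡4=e; x(23)→5·(23−4)≡17=r; s(18)→5·(18−4)≡18=s (all mod 26).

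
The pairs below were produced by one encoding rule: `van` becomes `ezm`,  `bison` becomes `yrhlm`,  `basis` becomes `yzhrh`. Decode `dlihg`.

This is the alphabet-reversal cipher (Atbash): a becomes z, b becomes y, etc.
Decoding dlihg: d↔w, l↔o, i↔r, h↔s, g↔t.

worst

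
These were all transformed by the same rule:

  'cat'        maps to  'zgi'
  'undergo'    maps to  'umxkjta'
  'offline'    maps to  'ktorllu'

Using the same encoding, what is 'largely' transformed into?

Two steps: reverse the string, then apply a Caesar shift of +6.
For largely: reverse → ylegral; then shift: y+6=e, l+6=r, e+6=k, g+6=m, r+6=x, a+6=g, l+6=r.

erkmxgr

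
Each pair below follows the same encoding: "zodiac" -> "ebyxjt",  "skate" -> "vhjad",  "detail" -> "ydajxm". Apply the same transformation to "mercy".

rdqtz

This is an affine cipher: with a=0,…,z=25, each position x becomes (5x+9) mod 26.
On mercy: m(12)→5·12+9≡17=r; e(4)→5·4+9≡3=d; r(17)→5·17+9≡16=q; c(2)→5·2+9≡19=t; y(24)→5·24+9≡25=z (all mod 26).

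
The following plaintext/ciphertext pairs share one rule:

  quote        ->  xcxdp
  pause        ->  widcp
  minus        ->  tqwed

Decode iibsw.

Letter i (0-indexed) is shifted by i+7, so successive shifts are 7, 8, 9, ….
Reversing it on iibsw: i−7=b, i−8=a, b−9=s, s−10=i, w−11=l.

basil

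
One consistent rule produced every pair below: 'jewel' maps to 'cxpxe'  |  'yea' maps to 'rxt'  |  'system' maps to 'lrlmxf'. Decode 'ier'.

ply

Compare letters: j→c is +19, e→x is +19, w→p is +19 — a constant shift. It's a constant shift of +19 (ROT19).
Undoing it on ier: i−19=p, e−19=l, r−19=y.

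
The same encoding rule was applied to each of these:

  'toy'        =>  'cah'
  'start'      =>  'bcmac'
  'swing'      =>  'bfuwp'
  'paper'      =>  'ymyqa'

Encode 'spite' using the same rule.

byucq

The shift depends on letter class: consonant t→c is +9, but vowel o→a is +12. Two shifts are in play — +12 for a/e/i/o/u, +9 for every other letter.
On spite: s(cons)+9=b, p(cons)+9=y, i(vowel)+12=u, t(cons)+9=c, e(vowel)+12=q.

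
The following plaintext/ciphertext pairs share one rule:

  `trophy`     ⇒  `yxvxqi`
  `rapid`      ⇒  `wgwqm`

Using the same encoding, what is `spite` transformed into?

Letter i (0-indexed) is shifted by i+5, so successive shifts are 5, 6, 7, ….
For spite: s+5=x, p+6=v, i+7=p, t+8=b, e+9=n.

xvpbn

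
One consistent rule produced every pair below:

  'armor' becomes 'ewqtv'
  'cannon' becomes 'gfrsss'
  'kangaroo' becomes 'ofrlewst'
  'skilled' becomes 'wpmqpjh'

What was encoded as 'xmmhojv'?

thicker

A repeating key of period 2 is used — shifts +4, +5 over and over.
Undoing it on xmmhojv: x−4=t, m−5=h, m−4=i, h−5=c, o−4=k, j−5=e, v−4=r.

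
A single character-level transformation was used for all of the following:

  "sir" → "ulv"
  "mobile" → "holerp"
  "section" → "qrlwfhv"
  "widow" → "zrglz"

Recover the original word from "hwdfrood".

The word is reversed, then every letter is shifted forward by 3.
Undoing it on hwdfrood: shift back: h−3=e, w−3=t, d−3=a, f−3=c, r−3=o, o−3=l, o−3=l, d−3=a → etacolla; then reverse → allocate.

allocate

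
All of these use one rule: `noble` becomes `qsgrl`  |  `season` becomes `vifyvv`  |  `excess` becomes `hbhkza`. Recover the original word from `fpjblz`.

clever

In noble: n→q is +3, o→s is +4, b→g is +5, l→r is +6 — the shift increases by 1 each position. The shift increases by 1 at each position, starting from +3: 3, 4, 5, ….
Decoding fpjblz: f−3=c, p−4=l, j−5=e, b−6=v, l−7=e, z−8=r.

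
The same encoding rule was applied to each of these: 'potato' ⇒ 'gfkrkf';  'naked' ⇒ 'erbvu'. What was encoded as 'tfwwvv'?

coffee

This is a Caesar cipher with shift 17.
Undoing it on tfwwvv: t−17=c, f−17=o, w−17=f, w−17=f, v−17=e, v−17=e.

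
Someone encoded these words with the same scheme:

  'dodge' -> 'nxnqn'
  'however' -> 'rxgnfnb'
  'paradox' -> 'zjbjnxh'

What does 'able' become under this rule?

The shift depends on letter class: consonant d→n is +10, but vowel o→x is +9. Vowels shift forward by 9 and consonants shift forward by 10.
Applying it to able: a(vowel)+9=j, b(cons)+10=l, l(cons)+10=v, e(vowel)+9=n.

jlvn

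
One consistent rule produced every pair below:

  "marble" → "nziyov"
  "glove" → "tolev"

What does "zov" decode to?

This is the alphabet-reversal cipher (Atbash): a becomes z, b becomes y, etc.
Decoding zov: z↔a, o↔l, v↔e.

ale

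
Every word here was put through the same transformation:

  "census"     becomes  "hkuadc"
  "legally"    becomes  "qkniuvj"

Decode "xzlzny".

In census: c→h is +5, e→k is +6, n→u is +7, s→a is +8 — the shift increases by 1 each position. Letter i (0-indexed) is shifted by i+5, so successive shifts are 5, 6, 7, ….
Undoing it on xzlzny: x−5=s, z−6=t, l−7=e, z−8=r, n−9=e, y−10=o.

stereo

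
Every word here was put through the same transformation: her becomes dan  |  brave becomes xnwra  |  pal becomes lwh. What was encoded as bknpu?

forty

Compare letters: h→d is +22, e→a is +22, r→n is +22 — a constant shift. It's a constant shift of +22 (ROT22).
Decoding bknpu: b−22=f, k−22=o, n−22=r, p−22=t, u−22=y.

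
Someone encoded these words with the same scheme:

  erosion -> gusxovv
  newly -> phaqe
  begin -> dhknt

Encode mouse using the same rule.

oryxk

In erosion: e→g is +2, r→u is +3, o→s is +4, s→x is +5 — the shift increases by 1 each position. The shift increases by 1 at each position, starting from +2: 2, 3, 4, ….
On mouse: m+2=o, o+3=r, u+4=y, s+5=x, e+6=k.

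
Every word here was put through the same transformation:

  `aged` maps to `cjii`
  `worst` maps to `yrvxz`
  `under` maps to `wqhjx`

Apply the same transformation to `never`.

In aged: a→c is +2, g→j is +3, e→i is +4, d→i is +5 — the shift increases by 1 each position. Letter i (0-indexed) is shifted by i+2, so successive shifts are 2, 3, 4, ….
For never: n+2=p, e+3=h, v+4=z, e+5=j, r+6=x.

phzjx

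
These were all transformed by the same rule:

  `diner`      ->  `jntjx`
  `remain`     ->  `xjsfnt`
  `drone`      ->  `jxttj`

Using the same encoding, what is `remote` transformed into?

Vowels shift forward by 5 and consonants shift forward by 6.
On remote: r(cons)+6=x, e(vowel)+5=j, m(cons)+6=s, o(vowel)+5=t, t(cons)+6=z, e(vowel)+5=j.

xjstzj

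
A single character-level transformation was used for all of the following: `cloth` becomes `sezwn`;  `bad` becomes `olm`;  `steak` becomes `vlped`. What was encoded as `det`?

its

Read the word backwards and shift each letter +11.
Undoing it on det: shift back: d−11=s, e−11=t, t−11=i → sti; then reverse → its.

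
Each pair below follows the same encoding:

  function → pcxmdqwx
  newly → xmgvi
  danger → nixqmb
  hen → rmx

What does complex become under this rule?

Vowels shift forward by 8 and consonants shift forward by 10.
Applying it to complex: c(cons)+10=m, o(vowel)+8=w, m(cons)+10=w, p(cons)+10=z, l(cons)+10=v, e(vowel)+8=m, x(cons)+10=h.

mwwzvmh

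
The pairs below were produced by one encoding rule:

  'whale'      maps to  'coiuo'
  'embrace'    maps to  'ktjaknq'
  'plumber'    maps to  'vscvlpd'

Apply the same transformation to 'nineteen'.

In whale: w→c is +6, h→o is +7, a→i is +8, l→u is +9 — the shift increases by 1 each position. Each letter shifts forward by (position + 6), i.e. 6, 7, 8, … — the shift grows by one for each successive letter.
On nineteen: n+6=t, i+7=p, n+8=v, e+9=n, t+10=d, e+11=p, e+12=q, n+13=a.

tpvndpqa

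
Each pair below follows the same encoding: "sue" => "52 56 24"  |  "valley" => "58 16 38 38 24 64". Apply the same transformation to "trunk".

54 50 56 42 36

With a=1..z=26, the number is 2·pos + 14.
Applying it to trunk: t=20→54, r=18→50, u=21→56, n=14→42, k=11→36.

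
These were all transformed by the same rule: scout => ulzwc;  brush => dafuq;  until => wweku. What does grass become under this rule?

Shifts by position in scout: pos 0: s→u (+2), pos 1: c→l (+9), pos 2: o→z (+11), pos 3: u→w (+2), pos 4: t→c (+9) — repeating every 3. The shifts repeat in a cycle of length 3: positions 0,1,… shift by +2, +9, +11, then the pattern repeats.
On grass: g+2=i, r+9=a, a+11=l, s+2=u, s+9=b.

ialub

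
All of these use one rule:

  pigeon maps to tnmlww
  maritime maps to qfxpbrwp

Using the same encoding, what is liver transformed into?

pnblz

In pigeon: p→t is +4, i→n is +5, g→m is +6, e→l is +7 — the shift increases by 1 each position. Letter i (0-indexed) is shifted by i+4, so successive shifts are 4, 5, 6, ….
On liver: l+4=p, i+5=n, v+6=b, e+7=l, r+8=z.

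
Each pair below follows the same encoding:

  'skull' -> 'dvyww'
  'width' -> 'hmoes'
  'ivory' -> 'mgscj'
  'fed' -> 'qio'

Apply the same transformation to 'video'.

Vowels shift forward by 4 and consonants shift forward by 11.
For video: v(cons)+11=g, i(vowel)+4=m, d(cons)+11=o, e(vowel)+4=i, o(vowel)+4=s.

gmois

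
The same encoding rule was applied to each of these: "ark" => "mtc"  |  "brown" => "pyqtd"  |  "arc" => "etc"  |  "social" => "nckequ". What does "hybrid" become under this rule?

The output letters match the input read backwards, each shifted +2: ark reversed is kra. Read the word backwards and shift each letter +2.
Applying it to hybrid: reverse → dirbyh; then shift: d+2=f, i+2=k, r+2=t, b+2=d, y+2=a, h+2=j.

fktdaj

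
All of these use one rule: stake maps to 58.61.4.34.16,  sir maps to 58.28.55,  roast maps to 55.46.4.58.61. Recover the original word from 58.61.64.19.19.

stuff

s(#19)→58 and t(#20)→61: differences scale by 3, so n = 3·pos + 1. The formula is n = 3×(alphabet index, a=1) + 1.
Reversing it on 58.61.64.19.19: 58→(58−1)÷3=19=s, 61→(61−1)÷3=20=t, 64→(64−1)÷3=21=u, 19→(19−1)÷3=6=f, 19→(19−1)÷3=6=f.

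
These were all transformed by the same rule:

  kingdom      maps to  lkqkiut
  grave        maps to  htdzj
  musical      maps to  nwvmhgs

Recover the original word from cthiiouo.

In kingdom: k→l is +1, i→k is +2, n→q is +3, g→k is +4 — the shift increases by 1 each position. The shift increases by 1 at each position, starting from +1: 1, 2, 3, ….
Reversing it on cthiiouo: c−1=b, t−2=r, h−3=e, i−4=e, i−5=d, o−6=i, u−7=n, o−8=g.

breeding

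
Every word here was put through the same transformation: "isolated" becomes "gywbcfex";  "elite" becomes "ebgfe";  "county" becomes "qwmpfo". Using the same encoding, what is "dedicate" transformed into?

xexgqcfe

i(8)→g(6) and s(18)→y(24) fit y≡7x+2 (mod 26); the inverse of 7 mod 26 is 15. This is an affine cipher: with a=0,…,z=25, each position x becomes (7x+2) mod 26.
On dedicate: d(3)→7·3+2≡23=x; e(4)→7·4+2≡4=e; d(3)→7·3+2≡23=x; i(8)→7·8+2≡6=g; c(2)→7·2+2≡16=q; a(0)→7·0+2≡2=c; t(19)→7·19+2≡5=f; e(4)→7·4+2≡4=e (all mod 26).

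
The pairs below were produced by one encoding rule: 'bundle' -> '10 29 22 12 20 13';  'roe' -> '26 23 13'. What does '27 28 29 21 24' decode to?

stump

Letters become their 1-based position plus 8 (so a→9, b→10, …).
Undoing it on 27 28 29 21 24: 27→(27−8)÷1=19=s, 28→(28−8)÷1=20=t, 29→(29−8)÷1=21=u, 21→(21−8)÷1=13=m, 24→(24−8)÷1=16=p.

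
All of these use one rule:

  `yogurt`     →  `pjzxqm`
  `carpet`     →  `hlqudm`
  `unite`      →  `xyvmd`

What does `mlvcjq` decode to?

tailor

y(24)→p(15) and o(14)→j(9) fit y≡11x+11 (mod 26); the inverse of 11 mod 26 is 19. This is an affine cipher: with a=0,…,z=25, each position x becomes (11x+11) mod 26.
Reversing it on mlvcjq: m(12)→19·(12−11)≡19=t; l(11)→19·(11−11)≡0=a; v(21)→19·(21−11)≡8=i; c(2)→19·(2−11)≡11=l; j(9)→19·(9−11)≡14=o; q(16)→19·(16−11)≡17=r (all mod 26).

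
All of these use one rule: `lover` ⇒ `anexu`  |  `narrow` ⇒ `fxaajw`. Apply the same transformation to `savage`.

The word is reversed, then every letter is shifted forward by 9.
For savage: reverse → egavas; then shift: e+9=n, g+9=p, a+9=j, v+9=e, a+9=j, s+9=b.

npjejb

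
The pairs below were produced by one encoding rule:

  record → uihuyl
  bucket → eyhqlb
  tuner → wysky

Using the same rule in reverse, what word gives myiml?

judge

The shift increases by 1 at each position, starting from +3: 3, 4, 5, ….
Undoing it on myiml: m−3=j, y−4=u, i−5=d, m−6=g, l−7=e.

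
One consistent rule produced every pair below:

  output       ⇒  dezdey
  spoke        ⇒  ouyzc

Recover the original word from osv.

lie

The output letters match the input read backwards, each shifted +10: output reversed is tuptuo. Read the word backwards and shift each letter +10.
Undoing it on osv: shift back: o−10=e, s−10=i, v−10=l → eil; then reverse → lie.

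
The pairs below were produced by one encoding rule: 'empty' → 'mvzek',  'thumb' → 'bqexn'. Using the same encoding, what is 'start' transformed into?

In empty: e→m is +8, m→v is +9, p→z is +10, t→e is +11 — the shift increases by 1 each position. Each letter shifts forward by (position + 8), i.e. 8, 9, 10, … — the shift grows by one for each successive letter.
Applying it to start: s+8=a, t+9=c, a+10=k, r+11=c, t+12=f.

ackcf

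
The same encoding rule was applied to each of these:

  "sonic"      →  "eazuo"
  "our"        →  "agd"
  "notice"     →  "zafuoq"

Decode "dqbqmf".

repeat

Compare letters: s→e is +12, o→a is +12, n→z is +12 — a constant shift. Every letter moves 12 places later in the alphabet, wrapping around z→a.
Decoding dqbqmf: d−12=r, q−12=e, b−12=p, q−12=e, m−12=a, f−12=t.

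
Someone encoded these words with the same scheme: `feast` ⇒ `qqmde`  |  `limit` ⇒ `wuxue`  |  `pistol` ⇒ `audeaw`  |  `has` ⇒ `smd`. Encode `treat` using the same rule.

ecqme

The shift depends on letter class: consonant f→q is +11, but vowel e→q is +12. The rule splits by letter class: vowels +12, consonants +11.
Applying it to treat: t(cons)+11=e, r(cons)+11=c, e(vowel)+12=q, a(vowel)+12=m, t(cons)+11=e.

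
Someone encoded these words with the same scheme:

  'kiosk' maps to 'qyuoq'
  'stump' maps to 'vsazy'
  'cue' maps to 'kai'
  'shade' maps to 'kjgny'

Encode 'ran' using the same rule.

The output letters match the input read backwards, each shifted +6: kiosk reversed is ksoik. The word is reversed, then every letter is shifted forward by 6.
Applying it to ran: reverse → nar; then shift: n+6=t, a+6=g, r+6=x.

tgx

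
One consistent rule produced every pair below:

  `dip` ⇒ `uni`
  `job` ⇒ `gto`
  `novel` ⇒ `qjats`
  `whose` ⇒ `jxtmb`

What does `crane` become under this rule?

The output letters match the input read backwards, each shifted +5: dip reversed is pid. The word is reversed, then every letter is shifted forward by 5.
On crane: reverse → enarc; then shift: e+5=j, n+5=s, a+5=f, r+5=w, c+5=h.

jsfwh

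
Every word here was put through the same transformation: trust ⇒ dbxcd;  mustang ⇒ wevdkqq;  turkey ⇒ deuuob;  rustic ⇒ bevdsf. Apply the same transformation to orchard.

ybfrkun

Shifts by position in trust: pos 0: t→d (+10), pos 1: r→b (+10), pos 2: u→x (+3), pos 3: s→c (+10), pos 4: t→d (+10) — repeating every 3. A repeating key of period 3 is used — shifts +10, +10, +3 over and over.
For orchard: o+10=y, r+10=b, c+3=f, h+10=r, a+10=k, r+3=u, d+10=n.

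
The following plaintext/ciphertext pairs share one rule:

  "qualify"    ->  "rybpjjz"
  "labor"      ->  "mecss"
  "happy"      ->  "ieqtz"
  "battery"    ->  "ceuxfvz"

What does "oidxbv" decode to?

Shifts by position in qualify: pos 0: q→r (+1), pos 1: u→y (+4), pos 2: a→b (+1), pos 3: l→p (+4) — repeating every 2. A repeating key of period 2 is used — shifts +1, +4 over and over.
Decoding oidxbv: o−1=n, i−4=e, d−1=c, x−4=t, b−1=a, v−4=r.

nectar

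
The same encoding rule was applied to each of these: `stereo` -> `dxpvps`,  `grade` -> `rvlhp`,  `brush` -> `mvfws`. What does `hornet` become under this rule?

Shifts by position in stereo: pos 0: s→d (+11), pos 1: t→x (+4), pos 2: e→p (+11), pos 3: r→v (+4) — repeating every 2. A repeating key of period 2 is used — shifts +11, +4 over and over.
For hornet: h+11=s, o+4=s, r+11=c, n+4=r, e+11=p, t+4=x.

sscrpx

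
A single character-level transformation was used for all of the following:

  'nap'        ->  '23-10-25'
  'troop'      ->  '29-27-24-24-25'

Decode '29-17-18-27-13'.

n is letter #14 and maps to 23: an offset of 9. The number is (letter's place in the alphabet, a=1) + 9.
Undoing it on 29-17-18-27-13: 29→(29−9)÷1=20=t, 17→(17−9)÷1=8=h, 18→(18−9)÷1=9=i, 27→(27−9)÷1=18=r, 13→(13−9)÷1=4=d.

third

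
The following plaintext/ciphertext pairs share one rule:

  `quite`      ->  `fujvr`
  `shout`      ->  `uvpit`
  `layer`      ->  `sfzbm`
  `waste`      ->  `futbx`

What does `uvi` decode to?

hut

Read the word backwards and shift each letter +1.
Decoding uvi: shift back: u−1=t, v−1=u, i−1=h → tuh; then reverse → hut.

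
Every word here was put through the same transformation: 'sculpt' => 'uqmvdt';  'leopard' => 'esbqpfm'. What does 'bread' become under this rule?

ebfsc

Read the word backwards and shift each letter +1.
For bread: reverse → daerb; then shift: d+1=e, a+1=b, e+1=f, r+1=s, b+1=c.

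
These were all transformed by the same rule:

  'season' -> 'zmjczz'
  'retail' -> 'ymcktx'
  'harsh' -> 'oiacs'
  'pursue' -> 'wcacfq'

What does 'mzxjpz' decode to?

In season: s→z is +7, e→m is +8, a→j is +9, s→c is +10 — the shift increases by 1 each position. Letter i (0-indexed) is shifted by i+7, so successive shifts are 7, 8, 9, ….
Reversing it on mzxjpz: m−7=f, z−8=r, x−9=o, j−10=z, p−11=e, z−12=n.

frozen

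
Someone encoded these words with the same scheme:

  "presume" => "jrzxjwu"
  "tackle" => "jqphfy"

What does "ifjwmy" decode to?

thread

The output letters match the input read backwards, each shifted +5: presume reversed is emuserp. Read the word backwards and shift each letter +5.
Undoing it on ifjwmy: shift back: i−5=d, f−5=a, j−5=e, w−5=r, m−5=h, y−5=t → daerht; then reverse → thread.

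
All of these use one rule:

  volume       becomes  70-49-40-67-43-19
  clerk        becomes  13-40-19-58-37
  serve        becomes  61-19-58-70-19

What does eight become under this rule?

19-31-25-28-64

v(#22)→70 and o(#15)→49: differences scale by 3, so n = 3·pos + 4. The formula is n = 3×(alphabet index, a=1) + 4.
For eight: e=5→19, i=9→31, g=7→25, h=8→28, t=20→64.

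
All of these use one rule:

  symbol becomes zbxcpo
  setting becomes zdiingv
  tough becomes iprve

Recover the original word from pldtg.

ocean

This is an affine cipher: with a=0,…,z=25, each position x becomes (9x+19) mod 26.
Undoing it on pldtg: p(15)→3·(15−19)≡14=o; l(11)→3·(11−19)≡2=c; d(3)→3·(3−19)≡4=e; t(19)→3·(19−19)≡0=a; g(6)→3·(6−19)≡13=n (all mod 26).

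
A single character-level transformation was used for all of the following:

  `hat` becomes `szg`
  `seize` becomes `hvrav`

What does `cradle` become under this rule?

Each pair mirrors across the alphabet (h↔s, a↔z, t↔g): positions sum to 25. This is the alphabet-reversal cipher (Atbash): a becomes z, b becomes y, etc.
Applying it to cradle: c↔x, r↔i, a↔z, d↔w, l↔o, e↔v.

xizwov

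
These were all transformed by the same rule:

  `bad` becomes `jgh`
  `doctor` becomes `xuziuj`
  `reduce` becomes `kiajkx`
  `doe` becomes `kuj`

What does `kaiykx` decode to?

The output letters match the input read backwards, each shifted +6: bad reversed is dab. Two steps: reverse the string, then apply a Caesar shift of +6.
Reversing it on kaiykx: shift back: k−6=e, a−6=u, i−6=c, y−6=s, k−6=e, x−6=r → eucser; then reverse → rescue.

rescue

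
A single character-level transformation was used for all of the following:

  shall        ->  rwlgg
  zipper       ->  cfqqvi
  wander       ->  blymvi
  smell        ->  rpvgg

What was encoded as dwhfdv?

choice

s(18)→r(17) and h(7)→w(22) fit y≡9x+11 (mod 26); the inverse of 9 mod 26 is 3. This is an affine cipher: with a=0,…,z=25, each position x becomes (9x+11) mod 26.
Undoing it on dwhfdv: d(3)→3·(3−11)≡2=c; w(22)→3·(22−11)≡7=h; h(7)→3·(7−11)≡14=o; f(5)→3·(5−11)≡8=i; d(3)→3·(3−11)≡2=c; v(21)→3·(21−11)≡4=e (all mod 26).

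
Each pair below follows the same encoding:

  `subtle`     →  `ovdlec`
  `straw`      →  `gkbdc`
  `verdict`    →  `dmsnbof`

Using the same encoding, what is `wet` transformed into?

dog

The output letters match the input read backwards, each shifted +10: subtle reversed is eltbus. The word is reversed, then every letter is shifted forward by 10.
Applying it to wet: reverse → tew; then shift: t+10=d, e+10=o, w+10=g.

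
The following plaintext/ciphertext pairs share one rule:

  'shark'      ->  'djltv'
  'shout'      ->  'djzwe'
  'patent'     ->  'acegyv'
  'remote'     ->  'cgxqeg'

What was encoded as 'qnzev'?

flock

Shifts by position in shark: pos 0: s→d (+11), pos 1: h→j (+2), pos 2: a→l (+11), pos 3: r→t (+2) — repeating every 2. The shifts repeat in a cycle of length 2: positions 0,1,… shift by +11, +2, then the pattern repeats.
Undoing it on qnzev: q−11=f, n−2=l, z−11=o, e−2=c, v−11=k.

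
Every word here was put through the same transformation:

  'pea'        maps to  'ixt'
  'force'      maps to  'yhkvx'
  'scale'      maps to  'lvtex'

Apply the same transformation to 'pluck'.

It's a constant shift of +19 (ROT19).
On pluck: p+19=i, l+19=e, u+19=n, c+19=v, k+19=d.

ienvd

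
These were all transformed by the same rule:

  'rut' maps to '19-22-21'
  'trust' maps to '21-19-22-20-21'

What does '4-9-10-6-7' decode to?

r is letter #18 and maps to 19: an offset of 1. The number is (letter's place in the alphabet, a=1) + 1.
Reversing it on 4-9-10-6-7: 4→(4−1)÷1=3=c, 9→(9−1)÷1=8=h, 10→(10−1)÷1=9=i, 6→(6−1)÷1=5=e, 7→(7−1)÷1=6=f.

chief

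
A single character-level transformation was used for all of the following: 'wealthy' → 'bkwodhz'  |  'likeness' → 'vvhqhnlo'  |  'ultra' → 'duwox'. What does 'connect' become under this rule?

The output letters match the input read backwards, each shifted +3: wealthy reversed is yhtlaew. Two steps: reverse the string, then apply a Caesar shift of +3.
For connect: reverse → tcennoc; then shift: t+3=w, c+3=f, e+3=h, n+3=q, n+3=q, o+3=r, c+3=f.

wfhqqrf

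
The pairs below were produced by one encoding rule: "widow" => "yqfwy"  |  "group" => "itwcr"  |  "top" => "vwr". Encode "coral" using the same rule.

The shift depends on letter class: consonant w→y is +2, but vowel i→q is +8. Vowels shift forward by 8 and consonants shift forward by 2.
Applying it to coral: c(cons)+2=e, o(vowel)+8=w, r(cons)+2=t, a(vowel)+8=i, l(cons)+2=n.

ewtin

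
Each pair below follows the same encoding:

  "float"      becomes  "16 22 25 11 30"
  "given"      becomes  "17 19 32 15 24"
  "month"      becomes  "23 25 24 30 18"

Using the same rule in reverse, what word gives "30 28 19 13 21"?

The number is (letter's place in the alphabet, a=1) + 10.
Decoding 30 28 19 13 21: 30→(30−10)÷1=20=t, 28→(28−10)÷1=18=r, 19→(19−10)÷1=9=i, 13→(13−10)÷1=3=c, 21→(21−10)÷1=11=k.

trick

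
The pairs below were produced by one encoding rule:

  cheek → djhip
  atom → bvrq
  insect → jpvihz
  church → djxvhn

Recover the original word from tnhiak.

In cheek: c→d is +1, h→j is +2, e→h is +3, e→i is +4 — the shift increases by 1 each position. The shift increases by 1 at each position, starting from +1: 1, 2, 3, ….
Reversing it on tnhiak: t−1=s, n−2=l, h−3=e, i−4=e, a−5=v, k−6=e.

sleeve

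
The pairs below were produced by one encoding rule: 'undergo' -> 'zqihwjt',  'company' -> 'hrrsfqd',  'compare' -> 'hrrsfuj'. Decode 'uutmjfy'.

project

Shifts by position in undergo: pos 0: u→z (+5), pos 1: n→q (+3), pos 2: d→i (+5), pos 3: e→h (+3) — repeating every 2. A repeating key of period 2 is used — shifts +5, +3 over and over.
Decoding uutmjfy: u−5=p, u−3=r, t−5=o, m−3=j, j−5=e, f−3=c, y−5=t.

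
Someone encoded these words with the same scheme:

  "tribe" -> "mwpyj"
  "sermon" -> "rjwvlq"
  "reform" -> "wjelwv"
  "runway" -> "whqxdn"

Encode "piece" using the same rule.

Each letter's alphabet position (a=0..z=25) is mapped through 21·x+3 mod 26 — an affine cipher.
For piece: p(15)→21·15+3≡6=g; i(8)→21·8+3≡15=p; e(4)→21·4+3≡9=j; c(2)→21·2+3≡19=t; e(4)→21·4+3≡9=j (all mod 26).

gpjtj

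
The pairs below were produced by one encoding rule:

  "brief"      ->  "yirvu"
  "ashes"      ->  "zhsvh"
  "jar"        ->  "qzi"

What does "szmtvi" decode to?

hanger

Each pair mirrors across the alphabet (b↔y, r↔i, i↔r): positions sum to 25. Letters are reflected about the middle of the alphabet (position → 25−position): Atbash.
Reversing it on szmtvi: s↔h, z↔a, m↔n, t↔g, v↔e, i↔r.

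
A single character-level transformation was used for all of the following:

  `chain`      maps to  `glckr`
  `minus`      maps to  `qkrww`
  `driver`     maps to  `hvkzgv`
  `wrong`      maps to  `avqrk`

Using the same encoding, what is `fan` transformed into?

The shift depends on letter class: consonant c→g is +4, but vowel a→c is +2. Two shifts are in play — +2 for a/e/i/o/u, +4 for every other letter.
On fan: f(cons)+4=j, a(vowel)+2=c, n(cons)+4=r.

jcr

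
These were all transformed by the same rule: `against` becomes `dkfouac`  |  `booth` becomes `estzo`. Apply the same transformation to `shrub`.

Each letter shifts forward by (position + 3), i.e. 3, 4, 5, … — the shift grows by one for each successive letter.
For shrub: s+3=v, h+4=l, r+5=w, u+6=a, b+7=i.

vlwai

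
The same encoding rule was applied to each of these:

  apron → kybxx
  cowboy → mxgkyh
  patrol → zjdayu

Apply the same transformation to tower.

It's a Vigenère-style cipher with numeric key [10,9]: position i shifts by key[i mod 2].
Applying it to tower: t+10=d, o+9=x, w+10=g, e+9=n, r+10=b.

dxgnb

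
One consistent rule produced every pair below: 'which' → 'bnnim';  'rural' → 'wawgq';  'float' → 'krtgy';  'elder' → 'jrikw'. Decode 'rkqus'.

The shifts repeat in a cycle of length 2: positions 0,1,… shift by +5, +6, then the pattern repeats.
Reversing it on rkqus: r−5=m, k−6=e, q−5=l, u−6=o, s−5=n.

melon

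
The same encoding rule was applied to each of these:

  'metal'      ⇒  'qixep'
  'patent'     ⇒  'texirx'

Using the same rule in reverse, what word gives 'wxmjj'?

Compare letters: m→q is +4, e→i is +4, t→x is +4 — a constant shift. Each letter is shifted forward by 4 in the alphabet (a Caesar shift of +4).
Reversing it on wxmjj: w−4=s, x−4=t, m−4=i, j−4=f, j−4=f.

stiff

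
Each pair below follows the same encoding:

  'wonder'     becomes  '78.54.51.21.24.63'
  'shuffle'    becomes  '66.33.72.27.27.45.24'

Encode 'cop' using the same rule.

With a=1..z=26, the number is 3·pos + 9.
On cop: c=3→18, o=15→54, p=16→57.

18.54.57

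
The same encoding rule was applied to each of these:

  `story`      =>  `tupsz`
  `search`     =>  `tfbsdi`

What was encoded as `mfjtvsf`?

Compare letters: s→t is +1, t→u is +1, o→p is +1 — a constant shift. This is a Caesar cipher with shift 1.
Decoding mfjtvsf: m−1=l, f−1=e, j−1=i, t−1=s, v−1=u, s−1=r, f−1=e.

leisure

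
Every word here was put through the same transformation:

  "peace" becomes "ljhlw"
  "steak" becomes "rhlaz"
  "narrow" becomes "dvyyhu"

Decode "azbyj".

crust

The output letters match the input read backwards, each shifted +7: peace reversed is ecaep. The word is reversed, then every letter is shifted forward by 7.
Decoding azbyj: shift back: a−7=t, z−7=s, b−7=u, y−7=r, j−7=c → tsurc; then reverse → crust.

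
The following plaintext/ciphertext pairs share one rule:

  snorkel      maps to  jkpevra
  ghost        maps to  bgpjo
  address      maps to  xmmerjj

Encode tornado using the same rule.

s(18)→j(9) and n(13)→k(10) fit y≡5x+23 (mod 26); the inverse of 5 mod 26 is 21. This is an affine cipher: with a=0,…,z=25, each position x becomes (5x+23) mod 26.
Applying it to tornado: t(19)→5·19+23≡14=o; o(14)→5·14+23≡15=p; r(17)→5·17+23≡4=e; n(13)→5·13+23≡10=k; a(0)→5·0+23≡23=x; d(3)→5·3+23≡12=m; o(14)→5·14+23≡15=p (all mod 26).

opekxmp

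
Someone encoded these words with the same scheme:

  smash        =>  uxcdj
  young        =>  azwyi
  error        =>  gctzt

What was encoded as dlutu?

It's a Vigenère-style cipher with numeric key [2,11]: position i shifts by key[i mod 2].
Decoding dlutu: d−2=b, l−11=a, u−2=s, t−11=i, u−2=s.

basis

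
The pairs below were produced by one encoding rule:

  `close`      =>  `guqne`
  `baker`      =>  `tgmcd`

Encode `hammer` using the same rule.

tgoocj

The output letters match the input read backwards, each shifted +2: close reversed is esolc. Read the word backwards and shift each letter +2.
For hammer: reverse → remmah; then shift: r+2=t, e+2=g, m+2=o, m+2=o, a+2=c, h+2=j.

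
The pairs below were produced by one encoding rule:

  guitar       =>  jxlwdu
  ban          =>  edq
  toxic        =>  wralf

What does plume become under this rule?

Each letter is shifted forward by 3 in the alphabet (a Caesar shift of +3).
Applying it to plume: p+3=s, l+3=o, u+3=x, m+3=p, e+3=h.

soxph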